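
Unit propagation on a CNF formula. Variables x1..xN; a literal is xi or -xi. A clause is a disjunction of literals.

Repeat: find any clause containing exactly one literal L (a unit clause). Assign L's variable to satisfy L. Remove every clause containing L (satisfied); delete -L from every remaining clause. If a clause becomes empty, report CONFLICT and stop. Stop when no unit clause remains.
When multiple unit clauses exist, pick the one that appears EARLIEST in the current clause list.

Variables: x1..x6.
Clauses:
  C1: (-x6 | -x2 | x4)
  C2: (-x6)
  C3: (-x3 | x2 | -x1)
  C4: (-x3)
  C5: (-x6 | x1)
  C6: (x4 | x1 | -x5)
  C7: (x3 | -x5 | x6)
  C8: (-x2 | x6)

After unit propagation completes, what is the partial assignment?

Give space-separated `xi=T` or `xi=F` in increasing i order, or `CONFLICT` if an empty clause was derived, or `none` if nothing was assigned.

Answer: x2=F x3=F x5=F x6=F

Derivation:
unit clause [-6] forces x6=F; simplify:
  drop 6 from [3, -5, 6] -> [3, -5]
  drop 6 from [-2, 6] -> [-2]
  satisfied 3 clause(s); 5 remain; assigned so far: [6]
unit clause [-3] forces x3=F; simplify:
  drop 3 from [3, -5] -> [-5]
  satisfied 2 clause(s); 3 remain; assigned so far: [3, 6]
unit clause [-5] forces x5=F; simplify:
  satisfied 2 clause(s); 1 remain; assigned so far: [3, 5, 6]
unit clause [-2] forces x2=F; simplify:
  satisfied 1 clause(s); 0 remain; assigned so far: [2, 3, 5, 6]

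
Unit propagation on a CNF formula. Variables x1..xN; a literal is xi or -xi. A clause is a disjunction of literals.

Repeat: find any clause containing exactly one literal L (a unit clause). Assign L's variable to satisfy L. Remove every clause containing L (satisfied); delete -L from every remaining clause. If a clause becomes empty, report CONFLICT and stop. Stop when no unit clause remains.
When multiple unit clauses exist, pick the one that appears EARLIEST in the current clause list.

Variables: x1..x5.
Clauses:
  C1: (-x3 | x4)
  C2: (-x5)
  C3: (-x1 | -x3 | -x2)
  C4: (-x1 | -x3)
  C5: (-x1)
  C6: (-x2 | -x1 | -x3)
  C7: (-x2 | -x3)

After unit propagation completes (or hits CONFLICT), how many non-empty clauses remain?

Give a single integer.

unit clause [-5] forces x5=F; simplify:
  satisfied 1 clause(s); 6 remain; assigned so far: [5]
unit clause [-1] forces x1=F; simplify:
  satisfied 4 clause(s); 2 remain; assigned so far: [1, 5]

Answer: 2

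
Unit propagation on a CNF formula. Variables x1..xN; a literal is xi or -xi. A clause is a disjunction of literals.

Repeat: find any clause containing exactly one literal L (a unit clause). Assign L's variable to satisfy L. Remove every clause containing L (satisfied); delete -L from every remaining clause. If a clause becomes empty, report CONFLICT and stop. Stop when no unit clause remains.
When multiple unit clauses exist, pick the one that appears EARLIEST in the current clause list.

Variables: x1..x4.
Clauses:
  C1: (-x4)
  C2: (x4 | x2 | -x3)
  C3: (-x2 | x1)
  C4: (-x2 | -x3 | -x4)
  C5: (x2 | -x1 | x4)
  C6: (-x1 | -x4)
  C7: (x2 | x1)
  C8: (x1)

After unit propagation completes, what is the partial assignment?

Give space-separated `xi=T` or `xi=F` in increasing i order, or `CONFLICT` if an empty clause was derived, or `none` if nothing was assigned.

Answer: x1=T x2=T x4=F

Derivation:
unit clause [-4] forces x4=F; simplify:
  drop 4 from [4, 2, -3] -> [2, -3]
  drop 4 from [2, -1, 4] -> [2, -1]
  satisfied 3 clause(s); 5 remain; assigned so far: [4]
unit clause [1] forces x1=T; simplify:
  drop -1 from [2, -1] -> [2]
  satisfied 3 clause(s); 2 remain; assigned so far: [1, 4]
unit clause [2] forces x2=T; simplify:
  satisfied 2 clause(s); 0 remain; assigned so far: [1, 2, 4]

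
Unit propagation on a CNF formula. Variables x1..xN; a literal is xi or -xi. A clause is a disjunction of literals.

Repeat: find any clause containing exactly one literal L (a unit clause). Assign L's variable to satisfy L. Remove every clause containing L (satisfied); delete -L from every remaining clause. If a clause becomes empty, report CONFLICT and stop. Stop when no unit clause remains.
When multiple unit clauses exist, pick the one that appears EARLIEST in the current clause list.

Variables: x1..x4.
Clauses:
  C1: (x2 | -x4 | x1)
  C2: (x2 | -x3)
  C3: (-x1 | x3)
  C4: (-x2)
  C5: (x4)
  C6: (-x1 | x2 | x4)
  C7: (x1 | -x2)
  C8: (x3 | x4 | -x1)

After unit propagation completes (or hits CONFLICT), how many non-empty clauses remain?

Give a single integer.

Answer: 0

Derivation:
unit clause [-2] forces x2=F; simplify:
  drop 2 from [2, -4, 1] -> [-4, 1]
  drop 2 from [2, -3] -> [-3]
  drop 2 from [-1, 2, 4] -> [-1, 4]
  satisfied 2 clause(s); 6 remain; assigned so far: [2]
unit clause [-3] forces x3=F; simplify:
  drop 3 from [-1, 3] -> [-1]
  drop 3 from [3, 4, -1] -> [4, -1]
  satisfied 1 clause(s); 5 remain; assigned so far: [2, 3]
unit clause [-1] forces x1=F; simplify:
  drop 1 from [-4, 1] -> [-4]
  satisfied 3 clause(s); 2 remain; assigned so far: [1, 2, 3]
unit clause [-4] forces x4=F; simplify:
  drop 4 from [4] -> [] (empty!)
  satisfied 1 clause(s); 1 remain; assigned so far: [1, 2, 3, 4]
CONFLICT (empty clause)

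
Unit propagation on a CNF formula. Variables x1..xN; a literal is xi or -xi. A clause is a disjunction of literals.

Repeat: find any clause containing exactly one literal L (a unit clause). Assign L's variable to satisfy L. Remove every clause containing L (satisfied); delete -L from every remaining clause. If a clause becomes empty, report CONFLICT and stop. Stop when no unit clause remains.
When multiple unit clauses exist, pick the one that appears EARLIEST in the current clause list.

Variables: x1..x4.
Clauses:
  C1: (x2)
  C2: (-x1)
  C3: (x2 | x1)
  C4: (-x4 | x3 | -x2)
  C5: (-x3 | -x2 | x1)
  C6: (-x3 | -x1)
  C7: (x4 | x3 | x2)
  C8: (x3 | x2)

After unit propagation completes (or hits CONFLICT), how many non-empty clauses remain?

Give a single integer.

unit clause [2] forces x2=T; simplify:
  drop -2 from [-4, 3, -2] -> [-4, 3]
  drop -2 from [-3, -2, 1] -> [-3, 1]
  satisfied 4 clause(s); 4 remain; assigned so far: [2]
unit clause [-1] forces x1=F; simplify:
  drop 1 from [-3, 1] -> [-3]
  satisfied 2 clause(s); 2 remain; assigned so far: [1, 2]
unit clause [-3] forces x3=F; simplify:
  drop 3 from [-4, 3] -> [-4]
  satisfied 1 clause(s); 1 remain; assigned so far: [1, 2, 3]
unit clause [-4] forces x4=F; simplify:
  satisfied 1 clause(s); 0 remain; assigned so far: [1, 2, 3, 4]

Answer: 0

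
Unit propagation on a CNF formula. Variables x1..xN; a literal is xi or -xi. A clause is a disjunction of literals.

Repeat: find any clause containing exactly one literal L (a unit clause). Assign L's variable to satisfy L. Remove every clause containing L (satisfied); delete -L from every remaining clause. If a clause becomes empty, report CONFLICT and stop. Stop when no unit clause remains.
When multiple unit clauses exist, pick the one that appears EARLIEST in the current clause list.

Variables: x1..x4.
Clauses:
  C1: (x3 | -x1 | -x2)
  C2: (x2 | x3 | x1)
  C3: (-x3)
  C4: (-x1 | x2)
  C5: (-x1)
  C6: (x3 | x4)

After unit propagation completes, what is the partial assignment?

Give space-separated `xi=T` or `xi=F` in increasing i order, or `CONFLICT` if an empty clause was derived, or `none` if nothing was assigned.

unit clause [-3] forces x3=F; simplify:
  drop 3 from [3, -1, -2] -> [-1, -2]
  drop 3 from [2, 3, 1] -> [2, 1]
  drop 3 from [3, 4] -> [4]
  satisfied 1 clause(s); 5 remain; assigned so far: [3]
unit clause [-1] forces x1=F; simplify:
  drop 1 from [2, 1] -> [2]
  satisfied 3 clause(s); 2 remain; assigned so far: [1, 3]
unit clause [2] forces x2=T; simplify:
  satisfied 1 clause(s); 1 remain; assigned so far: [1, 2, 3]
unit clause [4] forces x4=T; simplify:
  satisfied 1 clause(s); 0 remain; assigned so far: [1, 2, 3, 4]

Answer: x1=F x2=T x3=F x4=T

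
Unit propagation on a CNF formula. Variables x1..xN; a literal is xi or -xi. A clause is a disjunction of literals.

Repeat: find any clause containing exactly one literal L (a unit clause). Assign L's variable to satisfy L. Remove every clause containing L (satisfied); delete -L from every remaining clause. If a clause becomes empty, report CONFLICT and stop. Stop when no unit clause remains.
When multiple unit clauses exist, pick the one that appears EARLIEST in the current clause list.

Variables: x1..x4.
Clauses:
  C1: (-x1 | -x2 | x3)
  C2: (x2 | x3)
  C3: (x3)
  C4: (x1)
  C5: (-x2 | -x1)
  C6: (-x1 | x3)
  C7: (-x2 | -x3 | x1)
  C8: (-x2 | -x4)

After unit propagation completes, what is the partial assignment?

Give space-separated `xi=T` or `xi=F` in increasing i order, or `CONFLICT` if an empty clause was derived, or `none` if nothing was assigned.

unit clause [3] forces x3=T; simplify:
  drop -3 from [-2, -3, 1] -> [-2, 1]
  satisfied 4 clause(s); 4 remain; assigned so far: [3]
unit clause [1] forces x1=T; simplify:
  drop -1 from [-2, -1] -> [-2]
  satisfied 2 clause(s); 2 remain; assigned so far: [1, 3]
unit clause [-2] forces x2=F; simplify:
  satisfied 2 clause(s); 0 remain; assigned so far: [1, 2, 3]

Answer: x1=T x2=F x3=T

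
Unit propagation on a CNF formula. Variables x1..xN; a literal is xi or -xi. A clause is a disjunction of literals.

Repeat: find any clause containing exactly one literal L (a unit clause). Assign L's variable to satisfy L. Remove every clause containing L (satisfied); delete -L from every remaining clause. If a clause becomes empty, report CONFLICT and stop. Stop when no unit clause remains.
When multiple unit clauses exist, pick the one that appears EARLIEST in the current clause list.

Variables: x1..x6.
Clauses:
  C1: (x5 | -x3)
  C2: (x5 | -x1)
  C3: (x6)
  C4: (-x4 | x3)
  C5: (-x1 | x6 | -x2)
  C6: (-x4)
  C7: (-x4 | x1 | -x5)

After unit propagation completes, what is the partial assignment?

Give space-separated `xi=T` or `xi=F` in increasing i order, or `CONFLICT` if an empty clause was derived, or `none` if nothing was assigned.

unit clause [6] forces x6=T; simplify:
  satisfied 2 clause(s); 5 remain; assigned so far: [6]
unit clause [-4] forces x4=F; simplify:
  satisfied 3 clause(s); 2 remain; assigned so far: [4, 6]

Answer: x4=F x6=T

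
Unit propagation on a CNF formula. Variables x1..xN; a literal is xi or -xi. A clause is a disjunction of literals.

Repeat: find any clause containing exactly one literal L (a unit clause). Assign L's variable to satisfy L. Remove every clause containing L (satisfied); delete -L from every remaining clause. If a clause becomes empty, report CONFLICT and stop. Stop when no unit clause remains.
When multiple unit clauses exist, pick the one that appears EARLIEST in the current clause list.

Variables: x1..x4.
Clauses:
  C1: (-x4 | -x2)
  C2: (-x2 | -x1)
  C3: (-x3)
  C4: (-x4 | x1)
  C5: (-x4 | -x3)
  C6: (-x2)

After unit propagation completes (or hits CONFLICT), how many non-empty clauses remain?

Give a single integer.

unit clause [-3] forces x3=F; simplify:
  satisfied 2 clause(s); 4 remain; assigned so far: [3]
unit clause [-2] forces x2=F; simplify:
  satisfied 3 clause(s); 1 remain; assigned so far: [2, 3]

Answer: 1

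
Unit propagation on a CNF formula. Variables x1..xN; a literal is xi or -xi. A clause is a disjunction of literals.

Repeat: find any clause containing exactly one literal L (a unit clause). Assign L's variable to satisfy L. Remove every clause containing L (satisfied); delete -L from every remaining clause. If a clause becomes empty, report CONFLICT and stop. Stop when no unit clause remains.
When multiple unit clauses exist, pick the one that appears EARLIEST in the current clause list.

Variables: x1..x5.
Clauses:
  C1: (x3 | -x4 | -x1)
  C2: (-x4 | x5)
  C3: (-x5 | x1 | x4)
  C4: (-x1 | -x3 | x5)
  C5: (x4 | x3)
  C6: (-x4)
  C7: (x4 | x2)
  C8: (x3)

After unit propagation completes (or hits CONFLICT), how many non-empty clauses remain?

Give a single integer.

Answer: 2

Derivation:
unit clause [-4] forces x4=F; simplify:
  drop 4 from [-5, 1, 4] -> [-5, 1]
  drop 4 from [4, 3] -> [3]
  drop 4 from [4, 2] -> [2]
  satisfied 3 clause(s); 5 remain; assigned so far: [4]
unit clause [3] forces x3=T; simplify:
  drop -3 from [-1, -3, 5] -> [-1, 5]
  satisfied 2 clause(s); 3 remain; assigned so far: [3, 4]
unit clause [2] forces x2=T; simplify:
  satisfied 1 clause(s); 2 remain; assigned so far: [2, 3, 4]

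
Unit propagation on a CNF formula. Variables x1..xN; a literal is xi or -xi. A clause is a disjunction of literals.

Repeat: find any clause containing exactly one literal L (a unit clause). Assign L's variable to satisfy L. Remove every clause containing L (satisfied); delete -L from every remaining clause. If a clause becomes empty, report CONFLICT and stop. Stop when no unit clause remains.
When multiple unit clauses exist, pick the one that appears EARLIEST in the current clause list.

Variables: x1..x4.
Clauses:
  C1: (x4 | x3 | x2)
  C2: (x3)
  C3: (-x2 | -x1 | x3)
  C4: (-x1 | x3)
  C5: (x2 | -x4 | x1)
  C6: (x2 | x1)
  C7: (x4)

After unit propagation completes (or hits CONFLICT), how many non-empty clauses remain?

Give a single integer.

unit clause [3] forces x3=T; simplify:
  satisfied 4 clause(s); 3 remain; assigned so far: [3]
unit clause [4] forces x4=T; simplify:
  drop -4 from [2, -4, 1] -> [2, 1]
  satisfied 1 clause(s); 2 remain; assigned so far: [3, 4]

Answer: 2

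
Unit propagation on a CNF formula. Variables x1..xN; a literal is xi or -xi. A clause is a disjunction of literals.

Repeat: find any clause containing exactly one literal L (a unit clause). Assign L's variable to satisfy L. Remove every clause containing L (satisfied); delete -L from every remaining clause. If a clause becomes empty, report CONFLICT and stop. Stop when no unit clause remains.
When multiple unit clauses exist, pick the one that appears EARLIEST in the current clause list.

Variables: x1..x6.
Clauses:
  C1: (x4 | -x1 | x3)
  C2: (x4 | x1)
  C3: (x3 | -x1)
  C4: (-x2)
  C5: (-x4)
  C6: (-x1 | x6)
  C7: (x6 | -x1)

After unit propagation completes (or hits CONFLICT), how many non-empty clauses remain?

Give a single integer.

Answer: 0

Derivation:
unit clause [-2] forces x2=F; simplify:
  satisfied 1 clause(s); 6 remain; assigned so far: [2]
unit clause [-4] forces x4=F; simplify:
  drop 4 from [4, -1, 3] -> [-1, 3]
  drop 4 from [4, 1] -> [1]
  satisfied 1 clause(s); 5 remain; assigned so far: [2, 4]
unit clause [1] forces x1=T; simplify:
  drop -1 from [-1, 3] -> [3]
  drop -1 from [3, -1] -> [3]
  drop -1 from [-1, 6] -> [6]
  drop -1 from [6, -1] -> [6]
  satisfied 1 clause(s); 4 remain; assigned so far: [1, 2, 4]
unit clause [3] forces x3=T; simplify:
  satisfied 2 clause(s); 2 remain; assigned so far: [1, 2, 3, 4]
unit clause [6] forces x6=T; simplify:
  satisfied 2 clause(s); 0 remain; assigned so far: [1, 2, 3, 4, 6]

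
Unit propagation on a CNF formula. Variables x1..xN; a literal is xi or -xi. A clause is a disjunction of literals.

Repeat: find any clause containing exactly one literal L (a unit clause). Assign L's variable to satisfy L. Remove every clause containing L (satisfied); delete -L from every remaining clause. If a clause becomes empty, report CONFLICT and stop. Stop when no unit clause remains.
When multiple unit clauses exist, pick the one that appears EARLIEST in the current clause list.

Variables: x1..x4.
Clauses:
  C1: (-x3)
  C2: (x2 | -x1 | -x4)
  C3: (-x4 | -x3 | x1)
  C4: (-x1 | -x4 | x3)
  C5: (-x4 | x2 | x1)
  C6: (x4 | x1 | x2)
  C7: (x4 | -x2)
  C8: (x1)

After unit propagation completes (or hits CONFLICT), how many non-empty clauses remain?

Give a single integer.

unit clause [-3] forces x3=F; simplify:
  drop 3 from [-1, -4, 3] -> [-1, -4]
  satisfied 2 clause(s); 6 remain; assigned so far: [3]
unit clause [1] forces x1=T; simplify:
  drop -1 from [2, -1, -4] -> [2, -4]
  drop -1 from [-1, -4] -> [-4]
  satisfied 3 clause(s); 3 remain; assigned so far: [1, 3]
unit clause [-4] forces x4=F; simplify:
  drop 4 from [4, -2] -> [-2]
  satisfied 2 clause(s); 1 remain; assigned so far: [1, 3, 4]
unit clause [-2] forces x2=F; simplify:
  satisfied 1 clause(s); 0 remain; assigned so far: [1, 2, 3, 4]

Answer: 0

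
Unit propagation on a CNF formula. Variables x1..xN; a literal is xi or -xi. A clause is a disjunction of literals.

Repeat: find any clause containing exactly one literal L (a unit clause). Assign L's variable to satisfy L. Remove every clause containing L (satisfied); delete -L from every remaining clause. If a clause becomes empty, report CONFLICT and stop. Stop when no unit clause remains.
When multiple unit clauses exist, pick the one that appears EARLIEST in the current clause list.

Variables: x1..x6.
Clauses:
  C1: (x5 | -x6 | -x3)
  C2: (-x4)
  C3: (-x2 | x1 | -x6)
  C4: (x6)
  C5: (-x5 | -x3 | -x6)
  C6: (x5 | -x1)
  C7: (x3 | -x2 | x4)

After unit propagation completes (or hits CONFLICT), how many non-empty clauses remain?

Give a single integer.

Answer: 5

Derivation:
unit clause [-4] forces x4=F; simplify:
  drop 4 from [3, -2, 4] -> [3, -2]
  satisfied 1 clause(s); 6 remain; assigned so far: [4]
unit clause [6] forces x6=T; simplify:
  drop -6 from [5, -6, -3] -> [5, -3]
  drop -6 from [-2, 1, -6] -> [-2, 1]
  drop -6 from [-5, -3, -6] -> [-5, -3]
  satisfied 1 clause(s); 5 remain; assigned so far: [4, 6]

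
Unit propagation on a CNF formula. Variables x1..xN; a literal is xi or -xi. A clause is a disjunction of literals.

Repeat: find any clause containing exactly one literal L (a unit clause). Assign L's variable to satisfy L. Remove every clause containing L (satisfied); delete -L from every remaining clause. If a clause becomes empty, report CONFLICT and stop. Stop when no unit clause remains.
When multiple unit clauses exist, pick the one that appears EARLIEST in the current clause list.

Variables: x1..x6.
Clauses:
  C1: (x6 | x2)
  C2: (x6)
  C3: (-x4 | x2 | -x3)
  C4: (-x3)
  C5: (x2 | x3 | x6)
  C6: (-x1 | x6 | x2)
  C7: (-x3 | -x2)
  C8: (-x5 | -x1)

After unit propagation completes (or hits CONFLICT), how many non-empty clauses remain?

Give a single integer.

Answer: 1

Derivation:
unit clause [6] forces x6=T; simplify:
  satisfied 4 clause(s); 4 remain; assigned so far: [6]
unit clause [-3] forces x3=F; simplify:
  satisfied 3 clause(s); 1 remain; assigned so far: [3, 6]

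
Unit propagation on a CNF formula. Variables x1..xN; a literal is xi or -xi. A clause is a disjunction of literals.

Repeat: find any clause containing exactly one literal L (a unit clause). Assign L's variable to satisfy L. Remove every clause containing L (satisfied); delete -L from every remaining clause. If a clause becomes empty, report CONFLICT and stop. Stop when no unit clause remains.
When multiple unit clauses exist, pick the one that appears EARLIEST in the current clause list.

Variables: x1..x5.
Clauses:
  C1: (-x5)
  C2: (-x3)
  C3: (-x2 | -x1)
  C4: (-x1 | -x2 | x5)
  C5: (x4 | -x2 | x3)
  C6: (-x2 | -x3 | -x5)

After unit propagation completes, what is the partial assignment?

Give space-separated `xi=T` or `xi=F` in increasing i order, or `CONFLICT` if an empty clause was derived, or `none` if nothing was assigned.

Answer: x3=F x5=F

Derivation:
unit clause [-5] forces x5=F; simplify:
  drop 5 from [-1, -2, 5] -> [-1, -2]
  satisfied 2 clause(s); 4 remain; assigned so far: [5]
unit clause [-3] forces x3=F; simplify:
  drop 3 from [4, -2, 3] -> [4, -2]
  satisfied 1 clause(s); 3 remain; assigned so far: [3, 5]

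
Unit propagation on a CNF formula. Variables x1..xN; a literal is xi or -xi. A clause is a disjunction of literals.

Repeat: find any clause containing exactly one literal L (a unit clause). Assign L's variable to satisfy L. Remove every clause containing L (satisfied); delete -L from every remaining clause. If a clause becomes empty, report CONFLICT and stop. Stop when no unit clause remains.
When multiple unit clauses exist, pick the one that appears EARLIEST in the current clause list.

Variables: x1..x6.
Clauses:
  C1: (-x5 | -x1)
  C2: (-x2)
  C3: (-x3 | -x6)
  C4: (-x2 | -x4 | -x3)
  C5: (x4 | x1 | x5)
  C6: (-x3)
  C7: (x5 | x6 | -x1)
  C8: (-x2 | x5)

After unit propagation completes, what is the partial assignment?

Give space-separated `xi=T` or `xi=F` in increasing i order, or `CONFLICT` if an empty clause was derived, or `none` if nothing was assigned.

unit clause [-2] forces x2=F; simplify:
  satisfied 3 clause(s); 5 remain; assigned so far: [2]
unit clause [-3] forces x3=F; simplify:
  satisfied 2 clause(s); 3 remain; assigned so far: [2, 3]

Answer: x2=F x3=F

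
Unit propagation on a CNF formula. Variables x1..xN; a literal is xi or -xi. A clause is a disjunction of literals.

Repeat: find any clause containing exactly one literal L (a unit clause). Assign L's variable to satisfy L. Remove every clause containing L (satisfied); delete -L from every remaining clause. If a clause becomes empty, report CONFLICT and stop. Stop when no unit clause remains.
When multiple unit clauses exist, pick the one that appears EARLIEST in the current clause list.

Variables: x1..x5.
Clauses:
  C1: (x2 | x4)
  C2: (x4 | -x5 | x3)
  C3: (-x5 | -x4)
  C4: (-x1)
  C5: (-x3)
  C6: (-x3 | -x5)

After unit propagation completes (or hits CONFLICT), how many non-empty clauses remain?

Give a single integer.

Answer: 3

Derivation:
unit clause [-1] forces x1=F; simplify:
  satisfied 1 clause(s); 5 remain; assigned so far: [1]
unit clause [-3] forces x3=F; simplify:
  drop 3 from [4, -5, 3] -> [4, -5]
  satisfied 2 clause(s); 3 remain; assigned so far: [1, 3]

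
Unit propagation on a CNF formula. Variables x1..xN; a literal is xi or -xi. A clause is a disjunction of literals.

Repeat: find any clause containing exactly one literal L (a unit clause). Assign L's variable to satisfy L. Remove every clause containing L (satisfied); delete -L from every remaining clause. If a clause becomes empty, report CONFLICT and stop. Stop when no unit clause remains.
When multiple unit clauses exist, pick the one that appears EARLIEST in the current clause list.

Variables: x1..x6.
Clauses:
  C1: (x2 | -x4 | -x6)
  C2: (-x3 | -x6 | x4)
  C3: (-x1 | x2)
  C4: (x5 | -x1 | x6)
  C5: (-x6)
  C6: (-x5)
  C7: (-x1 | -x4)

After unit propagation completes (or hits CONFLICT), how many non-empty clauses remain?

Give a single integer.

Answer: 0

Derivation:
unit clause [-6] forces x6=F; simplify:
  drop 6 from [5, -1, 6] -> [5, -1]
  satisfied 3 clause(s); 4 remain; assigned so far: [6]
unit clause [-5] forces x5=F; simplify:
  drop 5 from [5, -1] -> [-1]
  satisfied 1 clause(s); 3 remain; assigned so far: [5, 6]
unit clause [-1] forces x1=F; simplify:
  satisfied 3 clause(s); 0 remain; assigned so far: [1, 5, 6]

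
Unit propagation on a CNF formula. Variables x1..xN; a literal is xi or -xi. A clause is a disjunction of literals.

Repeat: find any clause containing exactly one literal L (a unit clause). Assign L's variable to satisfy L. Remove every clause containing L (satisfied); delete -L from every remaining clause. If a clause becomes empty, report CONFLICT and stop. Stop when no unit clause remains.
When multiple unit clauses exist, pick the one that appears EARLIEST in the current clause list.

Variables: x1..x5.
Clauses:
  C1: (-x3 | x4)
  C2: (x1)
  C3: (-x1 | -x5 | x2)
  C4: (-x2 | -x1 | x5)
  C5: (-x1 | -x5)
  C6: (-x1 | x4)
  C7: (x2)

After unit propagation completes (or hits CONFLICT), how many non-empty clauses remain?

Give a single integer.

Answer: 2

Derivation:
unit clause [1] forces x1=T; simplify:
  drop -1 from [-1, -5, 2] -> [-5, 2]
  drop -1 from [-2, -1, 5] -> [-2, 5]
  drop -1 from [-1, -5] -> [-5]
  drop -1 from [-1, 4] -> [4]
  satisfied 1 clause(s); 6 remain; assigned so far: [1]
unit clause [-5] forces x5=F; simplify:
  drop 5 from [-2, 5] -> [-2]
  satisfied 2 clause(s); 4 remain; assigned so far: [1, 5]
unit clause [-2] forces x2=F; simplify:
  drop 2 from [2] -> [] (empty!)
  satisfied 1 clause(s); 3 remain; assigned so far: [1, 2, 5]
CONFLICT (empty clause)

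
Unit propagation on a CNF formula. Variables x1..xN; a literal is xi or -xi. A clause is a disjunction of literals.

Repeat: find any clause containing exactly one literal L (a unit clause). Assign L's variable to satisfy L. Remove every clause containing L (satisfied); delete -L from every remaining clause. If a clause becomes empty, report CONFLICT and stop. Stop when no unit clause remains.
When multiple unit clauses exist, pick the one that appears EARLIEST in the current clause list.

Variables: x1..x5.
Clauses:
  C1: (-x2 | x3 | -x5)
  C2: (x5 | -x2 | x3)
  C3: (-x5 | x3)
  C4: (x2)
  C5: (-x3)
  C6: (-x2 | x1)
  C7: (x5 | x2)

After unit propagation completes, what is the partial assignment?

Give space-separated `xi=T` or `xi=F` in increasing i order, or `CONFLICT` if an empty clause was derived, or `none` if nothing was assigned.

unit clause [2] forces x2=T; simplify:
  drop -2 from [-2, 3, -5] -> [3, -5]
  drop -2 from [5, -2, 3] -> [5, 3]
  drop -2 from [-2, 1] -> [1]
  satisfied 2 clause(s); 5 remain; assigned so far: [2]
unit clause [-3] forces x3=F; simplify:
  drop 3 from [3, -5] -> [-5]
  drop 3 from [5, 3] -> [5]
  drop 3 from [-5, 3] -> [-5]
  satisfied 1 clause(s); 4 remain; assigned so far: [2, 3]
unit clause [-5] forces x5=F; simplify:
  drop 5 from [5] -> [] (empty!)
  satisfied 2 clause(s); 2 remain; assigned so far: [2, 3, 5]
CONFLICT (empty clause)

Answer: CONFLICT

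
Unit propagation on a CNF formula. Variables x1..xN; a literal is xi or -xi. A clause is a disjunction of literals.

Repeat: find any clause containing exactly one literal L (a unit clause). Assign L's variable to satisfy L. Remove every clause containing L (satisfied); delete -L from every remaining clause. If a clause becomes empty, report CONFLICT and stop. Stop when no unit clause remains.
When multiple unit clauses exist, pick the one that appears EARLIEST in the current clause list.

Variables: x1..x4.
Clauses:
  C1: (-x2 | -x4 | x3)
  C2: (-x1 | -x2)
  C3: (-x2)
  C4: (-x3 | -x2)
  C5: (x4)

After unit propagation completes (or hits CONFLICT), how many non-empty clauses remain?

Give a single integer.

Answer: 0

Derivation:
unit clause [-2] forces x2=F; simplify:
  satisfied 4 clause(s); 1 remain; assigned so far: [2]
unit clause [4] forces x4=T; simplify:
  satisfied 1 clause(s); 0 remain; assigned so far: [2, 4]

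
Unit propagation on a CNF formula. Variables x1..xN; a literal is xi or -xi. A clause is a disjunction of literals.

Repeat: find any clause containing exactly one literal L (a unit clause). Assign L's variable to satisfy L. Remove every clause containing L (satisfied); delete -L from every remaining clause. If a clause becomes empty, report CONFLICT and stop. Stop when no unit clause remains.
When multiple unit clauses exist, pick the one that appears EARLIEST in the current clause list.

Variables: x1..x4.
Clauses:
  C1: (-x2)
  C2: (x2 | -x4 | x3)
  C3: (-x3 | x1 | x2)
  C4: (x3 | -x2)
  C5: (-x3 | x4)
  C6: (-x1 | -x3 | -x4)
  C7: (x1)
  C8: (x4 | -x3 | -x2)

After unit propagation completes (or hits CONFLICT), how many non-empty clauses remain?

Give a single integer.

Answer: 3

Derivation:
unit clause [-2] forces x2=F; simplify:
  drop 2 from [2, -4, 3] -> [-4, 3]
  drop 2 from [-3, 1, 2] -> [-3, 1]
  satisfied 3 clause(s); 5 remain; assigned so far: [2]
unit clause [1] forces x1=T; simplify:
  drop -1 from [-1, -3, -4] -> [-3, -4]
  satisfied 2 clause(s); 3 remain; assigned so far: [1, 2]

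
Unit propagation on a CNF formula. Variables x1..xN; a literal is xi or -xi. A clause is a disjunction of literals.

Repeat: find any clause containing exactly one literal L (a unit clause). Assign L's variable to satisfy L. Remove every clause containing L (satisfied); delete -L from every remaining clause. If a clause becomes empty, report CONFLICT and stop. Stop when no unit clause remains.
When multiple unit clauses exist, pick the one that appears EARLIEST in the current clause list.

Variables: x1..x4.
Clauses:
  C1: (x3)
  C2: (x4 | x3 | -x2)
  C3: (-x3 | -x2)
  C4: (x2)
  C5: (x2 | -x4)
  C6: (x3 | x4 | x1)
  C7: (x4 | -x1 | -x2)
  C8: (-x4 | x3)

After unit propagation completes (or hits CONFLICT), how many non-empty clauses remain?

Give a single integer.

Answer: 1

Derivation:
unit clause [3] forces x3=T; simplify:
  drop -3 from [-3, -2] -> [-2]
  satisfied 4 clause(s); 4 remain; assigned so far: [3]
unit clause [-2] forces x2=F; simplify:
  drop 2 from [2] -> [] (empty!)
  drop 2 from [2, -4] -> [-4]
  satisfied 2 clause(s); 2 remain; assigned so far: [2, 3]
CONFLICT (empty clause)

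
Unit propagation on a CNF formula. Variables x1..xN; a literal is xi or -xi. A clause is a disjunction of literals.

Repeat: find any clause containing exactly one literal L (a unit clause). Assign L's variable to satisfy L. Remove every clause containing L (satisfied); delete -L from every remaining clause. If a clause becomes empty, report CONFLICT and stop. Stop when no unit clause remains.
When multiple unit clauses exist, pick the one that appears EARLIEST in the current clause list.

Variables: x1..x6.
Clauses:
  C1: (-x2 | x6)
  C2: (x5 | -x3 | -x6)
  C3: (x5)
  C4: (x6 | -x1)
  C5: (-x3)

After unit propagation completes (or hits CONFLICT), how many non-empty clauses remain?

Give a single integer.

unit clause [5] forces x5=T; simplify:
  satisfied 2 clause(s); 3 remain; assigned so far: [5]
unit clause [-3] forces x3=F; simplify:
  satisfied 1 clause(s); 2 remain; assigned so far: [3, 5]

Answer: 2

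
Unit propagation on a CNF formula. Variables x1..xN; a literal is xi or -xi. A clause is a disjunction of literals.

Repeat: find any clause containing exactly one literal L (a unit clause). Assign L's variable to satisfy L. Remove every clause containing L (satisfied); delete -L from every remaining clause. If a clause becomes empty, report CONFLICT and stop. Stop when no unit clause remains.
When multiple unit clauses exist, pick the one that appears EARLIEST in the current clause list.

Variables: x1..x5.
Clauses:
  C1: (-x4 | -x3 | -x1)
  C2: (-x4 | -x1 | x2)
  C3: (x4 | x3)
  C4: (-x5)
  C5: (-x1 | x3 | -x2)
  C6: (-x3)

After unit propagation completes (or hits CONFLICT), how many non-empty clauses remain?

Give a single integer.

unit clause [-5] forces x5=F; simplify:
  satisfied 1 clause(s); 5 remain; assigned so far: [5]
unit clause [-3] forces x3=F; simplify:
  drop 3 from [4, 3] -> [4]
  drop 3 from [-1, 3, -2] -> [-1, -2]
  satisfied 2 clause(s); 3 remain; assigned so far: [3, 5]
unit clause [4] forces x4=T; simplify:
  drop -4 from [-4, -1, 2] -> [-1, 2]
  satisfied 1 clause(s); 2 remain; assigned so far: [3, 4, 5]

Answer: 2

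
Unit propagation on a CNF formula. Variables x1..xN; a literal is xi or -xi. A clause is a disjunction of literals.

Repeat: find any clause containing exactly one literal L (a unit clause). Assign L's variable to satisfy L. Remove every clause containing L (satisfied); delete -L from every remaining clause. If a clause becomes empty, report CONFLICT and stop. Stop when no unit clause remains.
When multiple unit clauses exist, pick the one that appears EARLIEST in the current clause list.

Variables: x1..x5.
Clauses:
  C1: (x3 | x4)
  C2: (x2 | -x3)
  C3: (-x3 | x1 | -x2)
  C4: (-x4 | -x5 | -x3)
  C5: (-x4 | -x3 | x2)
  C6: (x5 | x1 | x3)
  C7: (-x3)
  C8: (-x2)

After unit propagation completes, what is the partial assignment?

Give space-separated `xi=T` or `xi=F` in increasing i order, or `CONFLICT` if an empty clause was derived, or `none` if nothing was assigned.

unit clause [-3] forces x3=F; simplify:
  drop 3 from [3, 4] -> [4]
  drop 3 from [5, 1, 3] -> [5, 1]
  satisfied 5 clause(s); 3 remain; assigned so far: [3]
unit clause [4] forces x4=T; simplify:
  satisfied 1 clause(s); 2 remain; assigned so far: [3, 4]
unit clause [-2] forces x2=F; simplify:
  satisfied 1 clause(s); 1 remain; assigned so far: [2, 3, 4]

Answer: x2=F x3=F x4=T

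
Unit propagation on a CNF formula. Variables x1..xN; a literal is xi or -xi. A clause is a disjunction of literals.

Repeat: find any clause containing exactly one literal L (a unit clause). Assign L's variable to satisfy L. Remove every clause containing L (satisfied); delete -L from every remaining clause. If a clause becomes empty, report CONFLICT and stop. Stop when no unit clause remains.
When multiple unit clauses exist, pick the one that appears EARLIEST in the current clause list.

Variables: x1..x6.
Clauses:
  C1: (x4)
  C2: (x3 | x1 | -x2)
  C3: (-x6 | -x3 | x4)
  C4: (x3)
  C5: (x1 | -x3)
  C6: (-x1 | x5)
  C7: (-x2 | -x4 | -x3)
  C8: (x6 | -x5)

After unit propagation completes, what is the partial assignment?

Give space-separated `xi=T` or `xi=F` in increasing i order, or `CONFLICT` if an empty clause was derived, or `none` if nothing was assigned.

unit clause [4] forces x4=T; simplify:
  drop -4 from [-2, -4, -3] -> [-2, -3]
  satisfied 2 clause(s); 6 remain; assigned so far: [4]
unit clause [3] forces x3=T; simplify:
  drop -3 from [1, -3] -> [1]
  drop -3 from [-2, -3] -> [-2]
  satisfied 2 clause(s); 4 remain; assigned so far: [3, 4]
unit clause [1] forces x1=T; simplify:
  drop -1 from [-1, 5] -> [5]
  satisfied 1 clause(s); 3 remain; assigned so far: [1, 3, 4]
unit clause [5] forces x5=T; simplify:
  drop -5 from [6, -5] -> [6]
  satisfied 1 clause(s); 2 remain; assigned so far: [1, 3, 4, 5]
unit clause [-2] forces x2=F; simplify:
  satisfied 1 clause(s); 1 remain; assigned so far: [1, 2, 3, 4, 5]
unit clause [6] forces x6=T; simplify:
  satisfied 1 clause(s); 0 remain; assigned so far: [1, 2, 3, 4, 5, 6]

Answer: x1=T x2=F x3=T x4=T x5=T x6=T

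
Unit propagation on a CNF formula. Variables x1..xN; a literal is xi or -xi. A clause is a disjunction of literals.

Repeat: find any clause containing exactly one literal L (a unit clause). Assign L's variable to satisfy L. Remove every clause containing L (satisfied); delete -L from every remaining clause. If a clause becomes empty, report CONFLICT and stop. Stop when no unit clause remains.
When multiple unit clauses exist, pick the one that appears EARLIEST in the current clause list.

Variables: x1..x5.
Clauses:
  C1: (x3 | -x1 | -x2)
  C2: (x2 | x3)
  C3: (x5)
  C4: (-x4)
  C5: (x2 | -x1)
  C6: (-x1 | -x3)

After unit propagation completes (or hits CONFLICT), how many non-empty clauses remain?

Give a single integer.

Answer: 4

Derivation:
unit clause [5] forces x5=T; simplify:
  satisfied 1 clause(s); 5 remain; assigned so far: [5]
unit clause [-4] forces x4=F; simplify:
  satisfied 1 clause(s); 4 remain; assigned so far: [4, 5]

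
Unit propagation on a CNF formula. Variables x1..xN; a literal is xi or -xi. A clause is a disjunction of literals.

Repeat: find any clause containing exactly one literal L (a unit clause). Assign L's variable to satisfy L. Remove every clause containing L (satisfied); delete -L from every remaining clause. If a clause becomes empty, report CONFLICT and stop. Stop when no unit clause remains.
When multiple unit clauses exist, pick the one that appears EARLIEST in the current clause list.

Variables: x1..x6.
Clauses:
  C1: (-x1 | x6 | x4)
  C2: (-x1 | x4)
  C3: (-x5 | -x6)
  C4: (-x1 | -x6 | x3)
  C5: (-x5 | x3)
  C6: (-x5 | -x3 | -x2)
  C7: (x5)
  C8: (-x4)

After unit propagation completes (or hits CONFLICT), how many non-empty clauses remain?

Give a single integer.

unit clause [5] forces x5=T; simplify:
  drop -5 from [-5, -6] -> [-6]
  drop -5 from [-5, 3] -> [3]
  drop -5 from [-5, -3, -2] -> [-3, -2]
  satisfied 1 clause(s); 7 remain; assigned so far: [5]
unit clause [-6] forces x6=F; simplify:
  drop 6 from [-1, 6, 4] -> [-1, 4]
  satisfied 2 clause(s); 5 remain; assigned so far: [5, 6]
unit clause [3] forces x3=T; simplify:
  drop -3 from [-3, -2] -> [-2]
  satisfied 1 clause(s); 4 remain; assigned so far: [3, 5, 6]
unit clause [-2] forces x2=F; simplify:
  satisfied 1 clause(s); 3 remain; assigned so far: [2, 3, 5, 6]
unit clause [-4] forces x4=F; simplify:
  drop 4 from [-1, 4] -> [-1]
  drop 4 from [-1, 4] -> [-1]
  satisfied 1 clause(s); 2 remain; assigned so far: [2, 3, 4, 5, 6]
unit clause [-1] forces x1=F; simplify:
  satisfied 2 clause(s); 0 remain; assigned so far: [1, 2, 3, 4, 5, 6]

Answer: 0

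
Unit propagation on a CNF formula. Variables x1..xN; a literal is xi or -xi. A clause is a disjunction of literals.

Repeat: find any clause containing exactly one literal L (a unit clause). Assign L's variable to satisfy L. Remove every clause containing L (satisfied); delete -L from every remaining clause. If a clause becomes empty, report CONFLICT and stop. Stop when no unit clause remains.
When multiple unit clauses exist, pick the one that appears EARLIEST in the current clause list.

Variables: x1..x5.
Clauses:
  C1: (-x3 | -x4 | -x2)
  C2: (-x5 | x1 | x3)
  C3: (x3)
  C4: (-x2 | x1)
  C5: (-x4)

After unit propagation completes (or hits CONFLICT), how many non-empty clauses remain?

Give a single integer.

Answer: 1

Derivation:
unit clause [3] forces x3=T; simplify:
  drop -3 from [-3, -4, -2] -> [-4, -2]
  satisfied 2 clause(s); 3 remain; assigned so far: [3]
unit clause [-4] forces x4=F; simplify:
  satisfied 2 clause(s); 1 remain; assigned so far: [3, 4]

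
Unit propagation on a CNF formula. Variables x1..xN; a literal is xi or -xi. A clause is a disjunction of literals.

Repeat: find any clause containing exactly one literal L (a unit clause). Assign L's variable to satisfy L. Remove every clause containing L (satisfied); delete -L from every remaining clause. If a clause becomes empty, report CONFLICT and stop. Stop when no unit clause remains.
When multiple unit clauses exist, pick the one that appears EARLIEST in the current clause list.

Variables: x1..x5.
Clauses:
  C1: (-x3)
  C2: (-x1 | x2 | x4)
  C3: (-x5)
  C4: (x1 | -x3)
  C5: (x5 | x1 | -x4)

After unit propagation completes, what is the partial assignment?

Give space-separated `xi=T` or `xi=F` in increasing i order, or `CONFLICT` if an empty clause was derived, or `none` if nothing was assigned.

unit clause [-3] forces x3=F; simplify:
  satisfied 2 clause(s); 3 remain; assigned so far: [3]
unit clause [-5] forces x5=F; simplify:
  drop 5 from [5, 1, -4] -> [1, -4]
  satisfied 1 clause(s); 2 remain; assigned so far: [3, 5]

Answer: x3=F x5=F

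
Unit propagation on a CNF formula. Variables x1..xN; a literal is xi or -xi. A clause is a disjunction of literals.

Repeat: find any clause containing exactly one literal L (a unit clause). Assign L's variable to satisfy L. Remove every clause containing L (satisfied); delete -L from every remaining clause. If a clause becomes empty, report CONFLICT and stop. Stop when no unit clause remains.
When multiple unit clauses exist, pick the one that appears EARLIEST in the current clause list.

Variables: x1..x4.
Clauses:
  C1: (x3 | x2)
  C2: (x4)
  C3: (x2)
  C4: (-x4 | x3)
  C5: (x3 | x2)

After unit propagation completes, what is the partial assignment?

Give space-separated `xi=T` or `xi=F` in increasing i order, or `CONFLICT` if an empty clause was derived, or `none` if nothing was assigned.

Answer: x2=T x3=T x4=T

Derivation:
unit clause [4] forces x4=T; simplify:
  drop -4 from [-4, 3] -> [3]
  satisfied 1 clause(s); 4 remain; assigned so far: [4]
unit clause [2] forces x2=T; simplify:
  satisfied 3 clause(s); 1 remain; assigned so far: [2, 4]
unit clause [3] forces x3=T; simplify:
  satisfied 1 clause(s); 0 remain; assigned so far: [2, 3, 4]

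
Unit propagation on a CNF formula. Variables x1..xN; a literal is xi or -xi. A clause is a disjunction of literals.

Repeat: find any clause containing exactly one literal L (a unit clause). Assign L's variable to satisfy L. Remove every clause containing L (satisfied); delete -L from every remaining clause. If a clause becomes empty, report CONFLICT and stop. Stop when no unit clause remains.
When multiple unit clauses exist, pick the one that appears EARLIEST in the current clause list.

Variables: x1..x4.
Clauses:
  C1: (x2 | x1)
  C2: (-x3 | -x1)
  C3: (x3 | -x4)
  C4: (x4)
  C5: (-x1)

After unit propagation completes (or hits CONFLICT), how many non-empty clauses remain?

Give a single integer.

Answer: 0

Derivation:
unit clause [4] forces x4=T; simplify:
  drop -4 from [3, -4] -> [3]
  satisfied 1 clause(s); 4 remain; assigned so far: [4]
unit clause [3] forces x3=T; simplify:
  drop -3 from [-3, -1] -> [-1]
  satisfied 1 clause(s); 3 remain; assigned so far: [3, 4]
unit clause [-1] forces x1=F; simplify:
  drop 1 from [2, 1] -> [2]
  satisfied 2 clause(s); 1 remain; assigned so far: [1, 3, 4]
unit clause [2] forces x2=T; simplify:
  satisfied 1 clause(s); 0 remain; assigned so far: [1, 2, 3, 4]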